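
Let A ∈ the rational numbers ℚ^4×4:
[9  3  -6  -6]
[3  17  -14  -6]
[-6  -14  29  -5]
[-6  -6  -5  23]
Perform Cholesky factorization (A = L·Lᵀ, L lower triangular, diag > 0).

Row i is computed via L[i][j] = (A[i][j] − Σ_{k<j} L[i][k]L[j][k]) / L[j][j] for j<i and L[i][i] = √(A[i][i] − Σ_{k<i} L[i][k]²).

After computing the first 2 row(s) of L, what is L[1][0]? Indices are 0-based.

Step 1: L[0][0] = √(9) = 3.
  L[1][0] = (3) / L[0][0] = 1.
Step 2: L[1][1] = √(16) = 4.

L[1][0] = 1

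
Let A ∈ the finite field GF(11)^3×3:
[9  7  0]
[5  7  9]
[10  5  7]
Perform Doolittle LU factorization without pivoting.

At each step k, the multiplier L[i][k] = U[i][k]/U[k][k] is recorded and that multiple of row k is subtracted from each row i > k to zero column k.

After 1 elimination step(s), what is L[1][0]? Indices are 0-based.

L[1][0] = 3

k=0: U[0][0]=9
  eliminate (1,0): mult=3, new row 1: (0, 8, 9); set L[1][0]=3
  eliminate (2,0): mult=6, new row 2: (0, 7, 7); set L[2][0]=6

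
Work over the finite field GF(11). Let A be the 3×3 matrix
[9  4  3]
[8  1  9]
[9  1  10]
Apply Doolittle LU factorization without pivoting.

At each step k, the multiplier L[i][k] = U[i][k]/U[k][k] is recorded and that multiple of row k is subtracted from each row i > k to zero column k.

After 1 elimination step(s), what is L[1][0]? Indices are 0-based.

k=0: U[0][0]=9
  eliminate (1,0): mult=7, new row 1: (0, 6, 10); set L[1][0]=7
  eliminate (2,0): mult=1, new row 2: (0, 8, 7); set L[2][0]=1

L[1][0] = 7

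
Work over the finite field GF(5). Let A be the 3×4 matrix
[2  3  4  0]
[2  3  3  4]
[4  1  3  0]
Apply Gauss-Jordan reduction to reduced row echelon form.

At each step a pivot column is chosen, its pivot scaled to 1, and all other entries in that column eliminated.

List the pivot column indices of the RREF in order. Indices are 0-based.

pivot columns: 0, 2

step 1: normalize row 0 (÷2) = (1, 4, 2, 0)
  row 1: subtract 2×row0 = (0, 0, 4, 4)
  row 2: subtract 4×row0 = (0, 0, 0, 0)
skip col 1 (zero from row 1)
step 2: normalize row 1 (÷4) = (0, 0, 1, 1)
  row 0: subtract 2×row1 = (1, 4, 0, 3)
skip col 3 (zero from row 2)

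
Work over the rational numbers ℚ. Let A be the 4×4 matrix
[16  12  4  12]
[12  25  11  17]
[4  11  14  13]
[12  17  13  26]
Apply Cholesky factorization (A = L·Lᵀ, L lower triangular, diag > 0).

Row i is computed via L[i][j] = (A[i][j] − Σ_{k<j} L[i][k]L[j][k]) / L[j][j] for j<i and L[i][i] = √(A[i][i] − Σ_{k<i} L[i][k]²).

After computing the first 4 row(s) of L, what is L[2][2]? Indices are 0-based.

Step 1: L[0][0] = √(16) = 4.
  L[1][0] = (12) / L[0][0] = 3.
Step 2: L[1][1] = √(16) = 4.
  L[2][0] = (4) / L[0][0] = 1.
  L[2][1] = (8) / L[1][1] = 2.
Step 3: L[2][2] = √(9) = 3.
  L[3][0] = (12) / L[0][0] = 3.
  L[3][1] = (8) / L[1][1] = 2.
  L[3][2] = (6) / L[2][2] = 2.
Step 4: L[3][3] = √(9) = 3.

L[2][2] = 3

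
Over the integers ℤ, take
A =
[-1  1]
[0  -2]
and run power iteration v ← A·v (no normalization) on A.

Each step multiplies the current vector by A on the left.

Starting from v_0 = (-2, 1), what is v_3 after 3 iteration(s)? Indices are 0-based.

v_0 = (-2, 1).
v_1 = A·v_0 = (3, -2).
v_2 = A·v_1 = (-5, 4).
v_3 = A·v_2 = (9, -8).

v_3 = (9, -8)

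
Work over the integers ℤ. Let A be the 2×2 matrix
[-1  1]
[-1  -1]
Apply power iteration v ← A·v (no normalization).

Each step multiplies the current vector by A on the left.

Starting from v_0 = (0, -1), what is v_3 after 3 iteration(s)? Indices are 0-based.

v_3 = (-2, -2)

v_0 = (0, -1).
v_1 = A·v_0 = (-1, 1).
v_2 = A·v_1 = (2, 0).
v_3 = A·v_2 = (-2, -2).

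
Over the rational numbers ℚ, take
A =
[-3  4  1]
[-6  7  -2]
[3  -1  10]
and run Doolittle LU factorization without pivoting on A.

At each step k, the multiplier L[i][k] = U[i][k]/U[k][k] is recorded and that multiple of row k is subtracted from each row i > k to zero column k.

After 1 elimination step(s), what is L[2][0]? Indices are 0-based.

Step 1: pivot at (0,0) is -3.
  row1 ← row1 − (2)·row0  ⇒  L[1][0]=2, U row1=(0, -1, -4)
  row2 ← row2 − (-1)·row0  ⇒  L[2][0]=-1, U row2=(0, 3, 11)

L[2][0] = -1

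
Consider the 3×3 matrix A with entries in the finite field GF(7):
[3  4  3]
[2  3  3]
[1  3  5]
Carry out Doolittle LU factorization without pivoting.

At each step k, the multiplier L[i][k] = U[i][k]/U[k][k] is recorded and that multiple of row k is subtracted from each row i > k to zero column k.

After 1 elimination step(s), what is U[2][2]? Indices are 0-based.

U[2][2] = 4

Step 1: pivot at (0,0) is 3.
  row1 ← row1 − (3)·row0  ⇒  L[1][0]=3, U row1=(0, 5, 1)
  row2 ← row2 − (5)·row0  ⇒  L[2][0]=5, U row2=(0, 4, 4)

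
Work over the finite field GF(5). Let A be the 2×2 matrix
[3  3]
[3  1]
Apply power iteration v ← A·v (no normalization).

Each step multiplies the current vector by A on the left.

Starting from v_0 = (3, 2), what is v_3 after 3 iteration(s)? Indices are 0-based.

v_0 = (3, 2).
v_1 = A·v_0 = (0, 1).
v_2 = A·v_1 = (3, 1).
v_3 = A·v_2 = (2, 0).

v_3 = (2, 0)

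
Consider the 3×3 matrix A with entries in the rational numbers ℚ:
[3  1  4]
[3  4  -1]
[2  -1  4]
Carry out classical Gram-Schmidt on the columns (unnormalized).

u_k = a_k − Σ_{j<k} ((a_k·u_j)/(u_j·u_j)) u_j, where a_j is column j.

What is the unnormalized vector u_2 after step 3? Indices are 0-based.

u_2 = (143/227, -65/227, -117/227)

Step 1: u_0 = a_0 = (3, 3, 2).
Step 2: u_1 = a_1 − (13/22)·u_0 = (-17/22, 49/22, -24/11).
Step 3: u_2 = a_2 − (17/22)·u_0 − (-309/227)·u_1 = (143/227, -65/227, -117/227).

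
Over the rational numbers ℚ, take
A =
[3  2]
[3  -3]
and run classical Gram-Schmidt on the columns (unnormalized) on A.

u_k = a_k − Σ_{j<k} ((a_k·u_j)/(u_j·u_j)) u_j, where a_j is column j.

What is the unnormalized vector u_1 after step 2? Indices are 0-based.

Step 1: u_0 = a_0 = (3, 3).
Step 2: u_1 = a_1 − (-1/6)·u_0 = (5/2, -5/2).

u_1 = (5/2, -5/2)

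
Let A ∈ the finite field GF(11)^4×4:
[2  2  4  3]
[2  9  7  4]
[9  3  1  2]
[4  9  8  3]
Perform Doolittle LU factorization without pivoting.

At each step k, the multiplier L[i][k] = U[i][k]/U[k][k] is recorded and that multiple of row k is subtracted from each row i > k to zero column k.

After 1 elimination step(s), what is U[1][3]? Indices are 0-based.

U[1][3] = 1

Step 1: pivot at (0,0) is 2.
  row1 ← row1 − (1)·row0  ⇒  L[1][0]=1, U row1=(0, 7, 3, 1)
  row2 ← row2 − (10)·row0  ⇒  L[2][0]=10, U row2=(0, 5, 5, 5)
  row3 ← row3 − (2)·row0  ⇒  L[3][0]=2, U row3=(0, 5, 0, 8)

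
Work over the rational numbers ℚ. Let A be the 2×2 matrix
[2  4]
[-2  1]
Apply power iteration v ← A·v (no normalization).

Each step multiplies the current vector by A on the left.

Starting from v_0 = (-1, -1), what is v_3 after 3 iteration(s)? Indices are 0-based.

v_0 = (-1, -1).
v_1 = A·v_0 = (-6, 1).
v_2 = A·v_1 = (-8, 13).
v_3 = A·v_2 = (36, 29).

v_3 = (36, 29)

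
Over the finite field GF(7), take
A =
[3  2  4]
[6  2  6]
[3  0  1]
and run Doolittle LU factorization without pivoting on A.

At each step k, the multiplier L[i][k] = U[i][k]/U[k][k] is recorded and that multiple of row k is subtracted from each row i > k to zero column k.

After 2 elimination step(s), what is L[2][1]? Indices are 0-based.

L[2][1] = 1

[col 0] pivot 3
  R1 -= 2*R0 → (0, 5, 5)  (L[1][0] := 2)
  R2 -= 1*R0 → (0, 5, 4)  (L[2][0] := 1)
[col 1] pivot 5
  R2 -= 1*R1 → (0, 0, 6)  (L[2][1] := 1)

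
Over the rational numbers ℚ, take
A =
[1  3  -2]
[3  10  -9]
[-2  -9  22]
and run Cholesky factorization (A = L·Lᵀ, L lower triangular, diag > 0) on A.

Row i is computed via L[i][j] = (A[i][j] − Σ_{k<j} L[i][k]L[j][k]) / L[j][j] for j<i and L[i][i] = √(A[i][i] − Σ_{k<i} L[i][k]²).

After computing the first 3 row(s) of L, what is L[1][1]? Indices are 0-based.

L[1][1] = 1

Step 1: L[0][0] = √(1) = 1.
  L[1][0] = (3) / L[0][0] = 3.
Step 2: L[1][1] = √(1) = 1.
  L[2][0] = (-2) / L[0][0] = -2.
  L[2][1] = (-3) / L[1][1] = -3.
Step 3: L[2][2] = √(9) = 3.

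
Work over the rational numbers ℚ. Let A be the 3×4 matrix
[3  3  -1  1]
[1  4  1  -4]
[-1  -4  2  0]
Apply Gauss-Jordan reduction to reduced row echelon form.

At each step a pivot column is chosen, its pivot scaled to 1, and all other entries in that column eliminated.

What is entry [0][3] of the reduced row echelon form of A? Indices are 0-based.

pivot(0,0)=3: scale R0 → (1, 1, -1/3, 1/3)
  clear (1,0): R1 −= (1)R0 → (0, 3, 4/3, -13/3)
  clear (2,0): R2 −= (-1)R0 → (0, -3, 5/3, 1/3)
pivot(1,1)=3: scale R1 → (0, 1, 4/9, -13/9)
  clear (0,1): R0 −= (1)R1 → (1, 0, -7/9, 16/9)
  clear (2,1): R2 −= (-3)R1 → (0, 0, 3, -4)
pivot(2,2)=3: scale R2 → (0, 0, 1, -4/3)
  clear (0,2): R0 −= (-7/9)R2 → (1, 0, 0, 20/27)
  clear (1,2): R1 −= (4/9)R2 → (0, 1, 0, -23/27)

M[0][3] = 20/27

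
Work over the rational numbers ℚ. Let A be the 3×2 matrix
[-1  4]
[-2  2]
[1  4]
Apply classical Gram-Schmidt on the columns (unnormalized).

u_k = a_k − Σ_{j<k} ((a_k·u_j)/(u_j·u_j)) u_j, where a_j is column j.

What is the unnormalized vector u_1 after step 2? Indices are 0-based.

Step 1: u_0 = a_0 = (-1, -2, 1).
Step 2: u_1 = a_1 − (-2/3)·u_0 = (10/3, 2/3, 14/3).

u_1 = (10/3, 2/3, 14/3)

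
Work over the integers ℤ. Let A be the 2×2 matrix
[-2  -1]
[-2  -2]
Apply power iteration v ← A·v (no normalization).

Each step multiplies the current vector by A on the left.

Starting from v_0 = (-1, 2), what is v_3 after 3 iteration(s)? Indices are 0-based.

v_0 = (-1, 2).
v_1 = A·v_0 = (0, -2).
v_2 = A·v_1 = (2, 4).
v_3 = A·v_2 = (-8, -12).

v_3 = (-8, -12)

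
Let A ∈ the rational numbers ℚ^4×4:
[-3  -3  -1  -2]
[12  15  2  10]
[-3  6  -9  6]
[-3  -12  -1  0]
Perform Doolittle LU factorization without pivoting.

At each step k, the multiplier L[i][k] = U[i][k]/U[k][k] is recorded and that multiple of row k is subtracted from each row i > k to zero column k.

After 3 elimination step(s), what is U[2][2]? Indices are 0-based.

Step 1: pivot at (0,0) is -3.
  row1 ← row1 − (-4)·row0  ⇒  L[1][0]=-4, U row1=(0, 3, -2, 2)
  row2 ← row2 − (1)·row0  ⇒  L[2][0]=1, U row2=(0, 9, -8, 8)
  row3 ← row3 − (1)·row0  ⇒  L[3][0]=1, U row3=(0, -9, 0, 2)
Step 2: pivot at (1,1) is 3.
  row2 ← row2 − (3)·row1  ⇒  L[2][1]=3, U row2=(0, 0, -2, 2)
  row3 ← row3 − (-3)·row1  ⇒  L[3][1]=-3, U row3=(0, 0, -6, 8)
Step 3: pivot at (2,2) is -2.
  row3 ← row3 − (3)·row2  ⇒  L[3][2]=3, U row3=(0, 0, 0, 2)

U[2][2] = -2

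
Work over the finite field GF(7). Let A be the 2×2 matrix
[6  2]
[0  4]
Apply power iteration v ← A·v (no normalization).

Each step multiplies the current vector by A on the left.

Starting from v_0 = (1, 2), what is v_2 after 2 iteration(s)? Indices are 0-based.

v_0 = (1, 2).
v_1 = A·v_0 = (3, 1).
v_2 = A·v_1 = (6, 4).

v_2 = (6, 4)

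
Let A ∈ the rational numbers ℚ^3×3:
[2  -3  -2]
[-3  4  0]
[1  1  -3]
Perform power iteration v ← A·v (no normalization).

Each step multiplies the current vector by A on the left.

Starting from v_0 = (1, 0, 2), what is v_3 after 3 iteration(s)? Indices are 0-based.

v_3 = (28, -69, -21)

v_0 = (1, 0, 2).
v_1 = A·v_0 = (-2, -3, -5).
v_2 = A·v_1 = (15, -6, 10).
v_3 = A·v_2 = (28, -69, -21).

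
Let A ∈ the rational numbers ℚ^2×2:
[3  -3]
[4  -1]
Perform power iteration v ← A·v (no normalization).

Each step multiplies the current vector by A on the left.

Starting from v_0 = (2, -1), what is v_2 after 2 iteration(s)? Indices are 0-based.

v_0 = (2, -1).
v_1 = A·v_0 = (9, 9).
v_2 = A·v_1 = (0, 27).

v_2 = (0, 27)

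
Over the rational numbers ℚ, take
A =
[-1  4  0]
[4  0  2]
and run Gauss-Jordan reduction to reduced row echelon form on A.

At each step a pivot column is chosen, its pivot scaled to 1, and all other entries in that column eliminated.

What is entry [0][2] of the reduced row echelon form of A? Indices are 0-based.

M[0][2] = 1/2

step 1: normalize row 0 (÷-1) = (1, -4, 0)
  row 1: subtract 4×row0 = (0, 16, 2)
step 2: normalize row 1 (÷16) = (0, 1, 1/8)
  row 0: subtract -4×row1 = (1, 0, 1/2)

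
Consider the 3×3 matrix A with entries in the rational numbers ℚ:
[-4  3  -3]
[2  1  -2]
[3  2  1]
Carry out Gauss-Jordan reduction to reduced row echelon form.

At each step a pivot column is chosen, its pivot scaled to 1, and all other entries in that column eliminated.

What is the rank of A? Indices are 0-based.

pivot(0,0)=-4: scale R0 → (1, -3/4, 3/4)
  clear (1,0): R1 −= (2)R0 → (0, 5/2, -7/2)
  clear (2,0): R2 −= (3)R0 → (0, 17/4, -5/4)
pivot(1,1)=5/2: scale R1 → (0, 1, -7/5)
  clear (0,1): R0 −= (-3/4)R1 → (1, 0, -3/10)
  clear (2,1): R2 −= (17/4)R1 → (0, 0, 47/10)
pivot(2,2)=47/10: scale R2 → (0, 0, 1)
  clear (0,2): R0 −= (-3/10)R2 → (1, 0, 0)
  clear (1,2): R1 −= (-7/5)R2 → (0, 1, 0)

rank = 3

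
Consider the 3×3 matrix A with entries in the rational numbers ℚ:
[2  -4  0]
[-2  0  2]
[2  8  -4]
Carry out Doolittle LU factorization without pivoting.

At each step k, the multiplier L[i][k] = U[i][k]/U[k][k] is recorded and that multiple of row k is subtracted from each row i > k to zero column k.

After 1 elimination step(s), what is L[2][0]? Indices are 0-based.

L[2][0] = 1

Step 1: pivot at (0,0) is 2.
  row1 ← row1 − (-1)·row0  ⇒  L[1][0]=-1, U row1=(0, -4, 2)
  row2 ← row2 − (1)·row0  ⇒  L[2][0]=1, U row2=(0, 12, -4)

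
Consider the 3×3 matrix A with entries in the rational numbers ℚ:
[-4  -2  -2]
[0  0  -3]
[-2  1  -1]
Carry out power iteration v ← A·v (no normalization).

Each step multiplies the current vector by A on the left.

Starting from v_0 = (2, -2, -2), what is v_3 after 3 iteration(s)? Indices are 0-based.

v_3 = (-28, -30, 10)

v_0 = (2, -2, -2).
v_1 = A·v_0 = (0, 6, -4).
v_2 = A·v_1 = (-4, 12, 10).
v_3 = A·v_2 = (-28, -30, 10).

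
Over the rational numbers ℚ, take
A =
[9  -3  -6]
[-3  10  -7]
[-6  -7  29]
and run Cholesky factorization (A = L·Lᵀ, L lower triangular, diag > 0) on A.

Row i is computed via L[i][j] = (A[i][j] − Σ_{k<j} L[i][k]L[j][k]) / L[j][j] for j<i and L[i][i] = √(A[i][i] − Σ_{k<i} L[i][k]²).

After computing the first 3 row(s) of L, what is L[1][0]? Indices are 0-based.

Step 1: L[0][0] = √(9) = 3.
  L[1][0] = (-3) / L[0][0] = -1.
Step 2: L[1][1] = √(9) = 3.
  L[2][0] = (-6) / L[0][0] = -2.
  L[2][1] = (-9) / L[1][1] = -3.
Step 3: L[2][2] = √(16) = 4.

L[1][0] = -1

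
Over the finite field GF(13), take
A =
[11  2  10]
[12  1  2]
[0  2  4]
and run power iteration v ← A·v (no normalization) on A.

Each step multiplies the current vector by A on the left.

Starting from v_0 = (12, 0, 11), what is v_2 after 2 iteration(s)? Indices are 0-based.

v_2 = (2, 12, 1)

v_0 = (12, 0, 11).
v_1 = A·v_0 = (8, 10, 5).
v_2 = A·v_1 = (2, 12, 1).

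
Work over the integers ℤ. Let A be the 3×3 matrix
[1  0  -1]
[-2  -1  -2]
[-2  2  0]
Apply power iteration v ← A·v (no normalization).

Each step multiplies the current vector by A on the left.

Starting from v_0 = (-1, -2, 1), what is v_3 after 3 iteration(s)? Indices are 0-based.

v_0 = (-1, -2, 1).
v_1 = A·v_0 = (-2, 2, -2).
v_2 = A·v_1 = (0, 6, 8).
v_3 = A·v_2 = (-8, -22, 12).

v_3 = (-8, -22, 12)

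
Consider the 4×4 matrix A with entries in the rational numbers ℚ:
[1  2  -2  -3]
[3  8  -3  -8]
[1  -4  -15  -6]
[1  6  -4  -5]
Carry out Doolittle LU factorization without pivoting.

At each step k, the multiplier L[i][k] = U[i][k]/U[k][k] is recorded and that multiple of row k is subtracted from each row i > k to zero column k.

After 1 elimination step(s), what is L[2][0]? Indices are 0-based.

L[2][0] = 1

k=0: U[0][0]=1
  eliminate (1,0): mult=3, new row 1: (0, 2, 3, 1); set L[1][0]=3
  eliminate (2,0): mult=1, new row 2: (0, -6, -13, -3); set L[2][0]=1
  eliminate (3,0): mult=1, new row 3: (0, 4, -2, -2); set L[3][0]=1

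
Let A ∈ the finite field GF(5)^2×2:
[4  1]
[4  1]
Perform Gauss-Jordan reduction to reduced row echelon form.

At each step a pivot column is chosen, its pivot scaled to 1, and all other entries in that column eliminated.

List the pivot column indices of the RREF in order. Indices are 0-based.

step 1: normalize row 0 (÷4) = (1, 4)
  row 1: subtract 4×row0 = (0, 0)
skip col 1 (zero from row 1)

pivot columns: 0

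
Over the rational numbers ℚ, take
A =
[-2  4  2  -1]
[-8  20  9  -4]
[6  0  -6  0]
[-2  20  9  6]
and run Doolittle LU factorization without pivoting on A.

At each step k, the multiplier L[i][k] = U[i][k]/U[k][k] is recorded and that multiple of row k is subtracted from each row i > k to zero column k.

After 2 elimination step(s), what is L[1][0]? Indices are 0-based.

Step 1: pivot at (0,0) is -2.
  row1 ← row1 − (4)·row0  ⇒  L[1][0]=4, U row1=(0, 4, 1, 0)
  row2 ← row2 − (-3)·row0  ⇒  L[2][0]=-3, U row2=(0, 12, 0, -3)
  row3 ← row3 − (1)·row0  ⇒  L[3][0]=1, U row3=(0, 16, 7, 7)
Step 2: pivot at (1,1) is 4.
  row2 ← row2 − (3)·row1  ⇒  L[2][1]=3, U row2=(0, 0, -3, -3)
  row3 ← row3 − (4)·row1  ⇒  L[3][1]=4, U row3=(0, 0, 3, 7)

L[1][0] = 4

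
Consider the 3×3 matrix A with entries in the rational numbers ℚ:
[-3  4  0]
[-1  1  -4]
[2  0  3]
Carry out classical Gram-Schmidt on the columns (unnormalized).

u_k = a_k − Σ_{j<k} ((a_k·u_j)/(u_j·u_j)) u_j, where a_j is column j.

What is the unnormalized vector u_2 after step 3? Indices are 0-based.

Step 1: u_0 = a_0 = (-3, -1, 2).
Step 2: u_1 = a_1 − (-13/14)·u_0 = (17/14, 1/14, 13/7).
Step 3: u_2 = a_2 − (5/7)·u_0 − (74/69)·u_1 = (58/69, -232/69, -29/69).

u_2 = (58/69, -232/69, -29/69)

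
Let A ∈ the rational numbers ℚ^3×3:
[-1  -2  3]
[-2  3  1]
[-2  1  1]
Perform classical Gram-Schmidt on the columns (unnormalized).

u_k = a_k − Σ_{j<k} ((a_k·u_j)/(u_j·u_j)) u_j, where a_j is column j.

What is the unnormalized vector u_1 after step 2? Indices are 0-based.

u_1 = (-8/3, 5/3, -1/3)

Step 1: u_0 = a_0 = (-1, -2, -2).
Step 2: u_1 = a_1 − (-2/3)·u_0 = (-8/3, 5/3, -1/3).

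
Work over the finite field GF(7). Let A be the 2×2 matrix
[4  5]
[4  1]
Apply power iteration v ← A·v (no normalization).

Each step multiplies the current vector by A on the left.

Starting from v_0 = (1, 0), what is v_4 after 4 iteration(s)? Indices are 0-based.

v_0 = (1, 0).
v_1 = A·v_0 = (4, 4).
v_2 = A·v_1 = (1, 6).
v_3 = A·v_2 = (6, 3).
v_4 = A·v_3 = (4, 6).

v_4 = (4, 6)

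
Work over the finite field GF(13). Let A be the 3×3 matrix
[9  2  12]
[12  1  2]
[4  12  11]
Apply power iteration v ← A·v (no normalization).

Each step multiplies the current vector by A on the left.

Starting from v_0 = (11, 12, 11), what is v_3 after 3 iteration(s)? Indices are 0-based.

v_0 = (11, 12, 11).
v_1 = A·v_0 = (8, 10, 10).
v_2 = A·v_1 = (4, 9, 2).
v_3 = A·v_2 = (0, 9, 3).

v_3 = (0, 9, 3)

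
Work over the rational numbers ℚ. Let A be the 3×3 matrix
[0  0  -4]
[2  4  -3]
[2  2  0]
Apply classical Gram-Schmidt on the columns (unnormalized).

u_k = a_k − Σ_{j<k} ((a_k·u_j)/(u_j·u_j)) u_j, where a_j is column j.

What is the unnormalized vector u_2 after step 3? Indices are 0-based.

u_2 = (-4, 0, 0)

Step 1: u_0 = a_0 = (0, 2, 2).
Step 2: u_1 = a_1 − (3/2)·u_0 = (0, 1, -1).
Step 3: u_2 = a_2 − (-3/4)·u_0 − (-3/2)·u_1 = (-4, 0, 0).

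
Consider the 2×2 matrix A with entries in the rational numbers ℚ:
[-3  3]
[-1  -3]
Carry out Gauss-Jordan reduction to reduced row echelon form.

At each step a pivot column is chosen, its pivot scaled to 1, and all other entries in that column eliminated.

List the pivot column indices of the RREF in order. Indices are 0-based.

[1] R0 /= -3  ⇒  (1, -1)
     R1 -= -1·R0  ⇒  (0, -4)
[2] R1 /= -4  ⇒  (0, 1)
     R0 -= -1·R1  ⇒  (1, 0)

pivot columns: 0, 1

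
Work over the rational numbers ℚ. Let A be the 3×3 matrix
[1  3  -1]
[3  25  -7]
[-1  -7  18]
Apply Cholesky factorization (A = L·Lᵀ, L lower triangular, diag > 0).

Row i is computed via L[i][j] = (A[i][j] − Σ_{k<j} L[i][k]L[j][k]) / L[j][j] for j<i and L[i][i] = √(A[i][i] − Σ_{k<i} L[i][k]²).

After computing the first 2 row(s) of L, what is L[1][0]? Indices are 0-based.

Step 1: L[0][0] = √(1) = 1.
  L[1][0] = (3) / L[0][0] = 3.
Step 2: L[1][1] = √(16) = 4.

L[1][0] = 3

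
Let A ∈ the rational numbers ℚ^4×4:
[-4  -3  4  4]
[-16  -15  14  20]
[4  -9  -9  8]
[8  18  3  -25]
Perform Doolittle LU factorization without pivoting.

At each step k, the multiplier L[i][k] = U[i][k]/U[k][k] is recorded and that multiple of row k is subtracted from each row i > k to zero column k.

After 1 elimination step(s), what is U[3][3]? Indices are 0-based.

U[3][3] = -17

[col 0] pivot -4
  R1 -= 4*R0 → (0, -3, -2, 4)  (L[1][0] := 4)
  R2 -= -1*R0 → (0, -12, -5, 12)  (L[2][0] := -1)
  R3 -= -2*R0 → (0, 12, 11, -17)  (L[3][0] := -2)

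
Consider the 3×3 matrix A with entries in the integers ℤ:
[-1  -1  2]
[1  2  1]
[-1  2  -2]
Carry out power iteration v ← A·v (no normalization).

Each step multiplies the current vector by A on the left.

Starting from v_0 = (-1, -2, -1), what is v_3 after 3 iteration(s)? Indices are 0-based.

v_3 = (-13, -32, -5)

v_0 = (-1, -2, -1).
v_1 = A·v_0 = (1, -6, -1).
v_2 = A·v_1 = (3, -12, -11).
v_3 = A·v_2 = (-13, -32, -5).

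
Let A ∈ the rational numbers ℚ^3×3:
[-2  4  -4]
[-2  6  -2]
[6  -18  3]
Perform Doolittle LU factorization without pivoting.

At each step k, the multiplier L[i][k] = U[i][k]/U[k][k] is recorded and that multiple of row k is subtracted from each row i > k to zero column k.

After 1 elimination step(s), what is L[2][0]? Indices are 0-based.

k=0: U[0][0]=-2
  eliminate (1,0): mult=1, new row 1: (0, 2, 2); set L[1][0]=1
  eliminate (2,0): mult=-3, new row 2: (0, -6, -9); set L[2][0]=-3

L[2][0] = -3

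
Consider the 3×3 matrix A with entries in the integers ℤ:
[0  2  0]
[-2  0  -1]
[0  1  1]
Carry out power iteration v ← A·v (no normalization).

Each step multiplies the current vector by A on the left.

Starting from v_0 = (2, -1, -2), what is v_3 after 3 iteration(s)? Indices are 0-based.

v_3 = (14, 13, 2)

v_0 = (2, -1, -2).
v_1 = A·v_0 = (-2, -2, -3).
v_2 = A·v_1 = (-4, 7, -5).
v_3 = A·v_2 = (14, 13, 2).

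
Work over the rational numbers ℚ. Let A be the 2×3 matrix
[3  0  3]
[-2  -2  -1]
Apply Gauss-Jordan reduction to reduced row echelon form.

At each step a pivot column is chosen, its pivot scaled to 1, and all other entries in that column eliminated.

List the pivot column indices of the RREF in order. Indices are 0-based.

step 1: normalize row 0 (÷3) = (1, 0, 1)
  row 1: subtract -2×row0 = (0, -2, 1)
step 2: normalize row 1 (÷-2) = (0, 1, -1/2)

pivot columns: 0, 1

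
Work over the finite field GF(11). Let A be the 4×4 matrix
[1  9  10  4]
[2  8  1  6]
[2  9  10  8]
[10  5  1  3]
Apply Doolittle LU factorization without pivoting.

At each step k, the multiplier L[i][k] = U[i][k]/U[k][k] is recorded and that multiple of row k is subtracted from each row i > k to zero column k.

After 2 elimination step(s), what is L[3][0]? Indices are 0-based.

k=0: U[0][0]=1
  eliminate (1,0): mult=2, new row 1: (0, 1, 3, 9); set L[1][0]=2
  eliminate (2,0): mult=2, new row 2: (0, 2, 1, 0); set L[2][0]=2
  eliminate (3,0): mult=10, new row 3: (0, 3, 0, 7); set L[3][0]=10
k=1: U[1][1]=1
  eliminate (2,1): mult=2, new row 2: (0, 0, 6, 4); set L[2][1]=2
  eliminate (3,1): mult=3, new row 3: (0, 0, 2, 2); set L[3][1]=3

L[3][0] = 10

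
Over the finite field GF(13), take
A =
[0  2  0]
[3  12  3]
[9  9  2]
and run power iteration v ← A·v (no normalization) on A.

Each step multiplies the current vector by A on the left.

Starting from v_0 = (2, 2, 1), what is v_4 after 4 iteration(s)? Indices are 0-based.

v_4 = (12, 6, 12)

v_0 = (2, 2, 1).
v_1 = A·v_0 = (4, 7, 12).
v_2 = A·v_1 = (1, 2, 6).
v_3 = A·v_2 = (4, 6, 0).
v_4 = A·v_3 = (12, 6, 12).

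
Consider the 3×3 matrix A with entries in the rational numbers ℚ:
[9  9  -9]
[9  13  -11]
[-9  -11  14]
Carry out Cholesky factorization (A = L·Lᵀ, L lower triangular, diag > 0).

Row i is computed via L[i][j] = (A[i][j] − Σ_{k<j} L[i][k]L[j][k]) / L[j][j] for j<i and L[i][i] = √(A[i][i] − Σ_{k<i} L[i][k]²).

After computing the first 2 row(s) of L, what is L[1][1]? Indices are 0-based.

Step 1: L[0][0] = √(9) = 3.
  L[1][0] = (9) / L[0][0] = 3.
Step 2: L[1][1] = √(4) = 2.

L[1][1] = 2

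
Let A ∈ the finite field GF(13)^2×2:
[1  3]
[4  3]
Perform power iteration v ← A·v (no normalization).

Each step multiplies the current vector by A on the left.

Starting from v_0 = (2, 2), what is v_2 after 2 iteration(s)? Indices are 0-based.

v_0 = (2, 2).
v_1 = A·v_0 = (8, 1).
v_2 = A·v_1 = (11, 9).

v_2 = (11, 9)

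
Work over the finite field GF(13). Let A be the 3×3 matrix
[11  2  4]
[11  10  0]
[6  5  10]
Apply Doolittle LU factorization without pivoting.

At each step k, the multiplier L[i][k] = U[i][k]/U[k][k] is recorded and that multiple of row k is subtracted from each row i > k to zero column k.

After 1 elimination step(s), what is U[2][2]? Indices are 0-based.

U[2][2] = 9

Step 1: pivot at (0,0) is 11.
  row1 ← row1 − (1)·row0  ⇒  L[1][0]=1, U row1=(0, 8, 9)
  row2 ← row2 − (10)·row0  ⇒  L[2][0]=10, U row2=(0, 11, 9)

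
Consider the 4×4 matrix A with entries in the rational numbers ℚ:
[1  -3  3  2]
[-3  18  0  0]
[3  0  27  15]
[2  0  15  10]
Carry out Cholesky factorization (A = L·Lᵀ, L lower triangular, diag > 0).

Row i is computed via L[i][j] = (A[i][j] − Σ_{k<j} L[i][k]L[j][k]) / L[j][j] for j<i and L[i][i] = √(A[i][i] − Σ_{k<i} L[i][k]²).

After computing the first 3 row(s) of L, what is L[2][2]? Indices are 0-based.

L[2][2] = 3

Step 1: L[0][0] = √(1) = 1.
  L[1][0] = (-3) / L[0][0] = -3.
Step 2: L[1][1] = √(9) = 3.
  L[2][0] = (3) / L[0][0] = 3.
  L[2][1] = (9) / L[1][1] = 3.
Step 3: L[2][2] = √(9) = 3.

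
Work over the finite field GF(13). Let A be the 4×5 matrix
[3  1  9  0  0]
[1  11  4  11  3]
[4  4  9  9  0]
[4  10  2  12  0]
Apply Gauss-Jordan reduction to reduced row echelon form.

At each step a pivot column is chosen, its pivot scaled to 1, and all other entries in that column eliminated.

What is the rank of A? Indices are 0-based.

[1] R0 /= 3  ⇒  (1, 9, 3, 0, 0)
     R1 -= 1·R0  ⇒  (0, 2, 1, 11, 3)
     R2 -= 4·R0  ⇒  (0, 7, 10, 9, 0)
     R3 -= 4·R0  ⇒  (0, 0, 3, 12, 0)
[2] R1 /= 2  ⇒  (0, 1, 7, 12, 8)
     R0 -= 9·R1  ⇒  (1, 0, 5, 9, 6)
     R2 -= 7·R1  ⇒  (0, 0, 0, 3, 9)
[3] R2 <-> R3
[3] R2 /= 3  ⇒  (0, 0, 1, 4, 0)
     R0 -= 5·R2  ⇒  (1, 0, 0, 2, 6)
     R1 -= 7·R2  ⇒  (0, 1, 0, 10, 8)
[4] R3 /= 3  ⇒  (0, 0, 0, 1, 3)
     R0 -= 2·R3  ⇒  (1, 0, 0, 0, 0)
     R1 -= 10·R3  ⇒  (0, 1, 0, 0, 4)
     R2 -= 4·R3  ⇒  (0, 0, 1, 0, 1)

rank = 4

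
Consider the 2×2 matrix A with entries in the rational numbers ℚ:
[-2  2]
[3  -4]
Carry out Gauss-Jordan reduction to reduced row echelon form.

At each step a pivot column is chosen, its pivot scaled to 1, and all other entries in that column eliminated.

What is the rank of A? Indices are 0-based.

pivot(0,0)=-2: scale R0 → (1, -1)
  clear (1,0): R1 −= (3)R0 → (0, -1)
pivot(1,1)=-1: scale R1 → (0, 1)
  clear (0,1): R0 −= (-1)R1 → (1, 0)

rank = 2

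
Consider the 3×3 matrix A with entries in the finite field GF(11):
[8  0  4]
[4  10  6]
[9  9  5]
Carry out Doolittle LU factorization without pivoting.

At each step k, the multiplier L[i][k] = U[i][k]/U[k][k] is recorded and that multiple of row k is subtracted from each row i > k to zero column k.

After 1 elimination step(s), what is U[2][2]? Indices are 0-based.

U[2][2] = 6

k=0: U[0][0]=8
  eliminate (1,0): mult=6, new row 1: (0, 10, 4); set L[1][0]=6
  eliminate (2,0): mult=8, new row 2: (0, 9, 6); set L[2][0]=8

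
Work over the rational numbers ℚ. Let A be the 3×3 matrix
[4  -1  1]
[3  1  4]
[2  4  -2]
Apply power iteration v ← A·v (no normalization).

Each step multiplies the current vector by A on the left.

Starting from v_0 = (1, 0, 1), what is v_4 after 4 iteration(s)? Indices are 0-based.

v_4 = (97, 569, 912)

v_0 = (1, 0, 1).
v_1 = A·v_0 = (5, 7, 0).
v_2 = A·v_1 = (13, 22, 38).
v_3 = A·v_2 = (68, 213, 38).
v_4 = A·v_3 = (97, 569, 912).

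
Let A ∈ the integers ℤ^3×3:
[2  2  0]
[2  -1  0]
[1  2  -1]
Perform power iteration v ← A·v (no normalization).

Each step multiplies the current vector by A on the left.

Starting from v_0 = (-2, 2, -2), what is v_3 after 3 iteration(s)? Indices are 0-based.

v_0 = (-2, 2, -2).
v_1 = A·v_0 = (0, -6, 4).
v_2 = A·v_1 = (-12, 6, -16).
v_3 = A·v_2 = (-12, -30, 16).

v_3 = (-12, -30, 16)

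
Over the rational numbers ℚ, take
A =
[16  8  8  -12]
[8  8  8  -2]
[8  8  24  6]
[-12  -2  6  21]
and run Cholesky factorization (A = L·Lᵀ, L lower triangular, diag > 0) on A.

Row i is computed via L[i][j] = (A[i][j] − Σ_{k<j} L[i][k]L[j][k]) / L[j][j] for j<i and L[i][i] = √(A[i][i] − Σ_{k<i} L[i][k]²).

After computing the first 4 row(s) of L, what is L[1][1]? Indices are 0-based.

Step 1: L[0][0] = √(16) = 4.
  L[1][0] = (8) / L[0][0] = 2.
Step 2: L[1][1] = √(4) = 2.
  L[2][0] = (8) / L[0][0] = 2.
  L[2][1] = (4) / L[1][1] = 2.
Step 3: L[2][2] = √(16) = 4.
  L[3][0] = (-12) / L[0][0] = -3.
  L[3][1] = (4) / L[1][1] = 2.
  L[3][2] = (8) / L[2][2] = 2.
Step 4: L[3][3] = √(4) = 2.

L[1][1] = 2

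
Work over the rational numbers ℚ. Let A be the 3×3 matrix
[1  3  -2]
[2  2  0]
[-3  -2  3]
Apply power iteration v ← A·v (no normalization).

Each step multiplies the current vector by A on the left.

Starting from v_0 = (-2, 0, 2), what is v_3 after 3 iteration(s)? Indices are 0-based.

v_3 = (-226, -124, 352)

v_0 = (-2, 0, 2).
v_1 = A·v_0 = (-6, -4, 12).
v_2 = A·v_1 = (-42, -20, 62).
v_3 = A·v_2 = (-226, -124, 352).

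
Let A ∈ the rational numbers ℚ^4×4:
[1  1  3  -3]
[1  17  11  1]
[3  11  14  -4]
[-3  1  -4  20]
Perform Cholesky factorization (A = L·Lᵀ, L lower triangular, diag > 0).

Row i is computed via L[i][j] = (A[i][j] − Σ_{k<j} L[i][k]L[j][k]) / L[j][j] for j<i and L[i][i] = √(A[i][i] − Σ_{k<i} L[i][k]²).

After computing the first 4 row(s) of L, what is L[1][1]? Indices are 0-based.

L[1][1] = 4

Step 1: L[0][0] = √(1) = 1.
  L[1][0] = (1) / L[0][0] = 1.
Step 2: L[1][1] = √(16) = 4.
  L[2][0] = (3) / L[0][0] = 3.
  L[2][1] = (8) / L[1][1] = 2.
Step 3: L[2][2] = √(1) = 1.
  L[3][0] = (-3) / L[0][0] = -3.
  L[3][1] = (4) / L[1][1] = 1.
  L[3][2] = (3) / L[2][2] = 3.
Step 4: L[3][3] = √(1) = 1.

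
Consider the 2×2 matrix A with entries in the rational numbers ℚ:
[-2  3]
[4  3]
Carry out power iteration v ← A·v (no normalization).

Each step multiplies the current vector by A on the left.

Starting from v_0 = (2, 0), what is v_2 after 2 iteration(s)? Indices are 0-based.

v_2 = (32, 8)

v_0 = (2, 0).
v_1 = A·v_0 = (-4, 8).
v_2 = A·v_1 = (32, 8).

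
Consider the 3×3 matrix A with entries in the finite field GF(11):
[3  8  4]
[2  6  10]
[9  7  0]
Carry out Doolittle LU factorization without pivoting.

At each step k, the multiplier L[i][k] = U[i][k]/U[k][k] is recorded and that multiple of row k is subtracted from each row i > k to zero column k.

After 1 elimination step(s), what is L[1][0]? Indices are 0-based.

[col 0] pivot 3
  R1 -= 8*R0 → (0, 8, 0)  (L[1][0] := 8)
  R2 -= 3*R0 → (0, 5, 10)  (L[2][0] := 3)

L[1][0] = 8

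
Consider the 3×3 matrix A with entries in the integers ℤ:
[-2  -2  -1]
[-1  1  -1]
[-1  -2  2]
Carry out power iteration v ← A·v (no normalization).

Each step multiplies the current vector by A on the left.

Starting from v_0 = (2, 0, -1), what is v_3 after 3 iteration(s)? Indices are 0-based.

v_3 = (-33, -3, -30)

v_0 = (2, 0, -1).
v_1 = A·v_0 = (-3, -1, -4).
v_2 = A·v_1 = (12, 6, -3).
v_3 = A·v_2 = (-33, -3, -30).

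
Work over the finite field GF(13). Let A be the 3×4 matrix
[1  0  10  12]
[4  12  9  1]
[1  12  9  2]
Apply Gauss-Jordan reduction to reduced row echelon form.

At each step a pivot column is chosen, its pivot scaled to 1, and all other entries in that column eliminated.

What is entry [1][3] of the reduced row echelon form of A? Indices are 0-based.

step 1: normalize row 0 (÷1) = (1, 0, 10, 12)
  row 1: subtract 4×row0 = (0, 12, 8, 5)
  row 2: subtract 1×row0 = (0, 12, 12, 3)
step 2: normalize row 1 (÷12) = (0, 1, 5, 8)
  row 2: subtract 12×row1 = (0, 0, 4, 11)
step 3: normalize row 2 (÷4) = (0, 0, 1, 6)
  row 0: subtract 10×row2 = (1, 0, 0, 4)
  row 1: subtract 5×row2 = (0, 1, 0, 4)

M[1][3] = 4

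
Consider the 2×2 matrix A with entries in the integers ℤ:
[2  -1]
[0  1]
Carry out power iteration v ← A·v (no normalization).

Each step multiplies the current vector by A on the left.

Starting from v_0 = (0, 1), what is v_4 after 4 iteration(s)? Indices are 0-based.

v_4 = (-15, 1)

v_0 = (0, 1).
v_1 = A·v_0 = (-1, 1).
v_2 = A·v_1 = (-3, 1).
v_3 = A·v_2 = (-7, 1).
v_4 = A·v_3 = (-15, 1).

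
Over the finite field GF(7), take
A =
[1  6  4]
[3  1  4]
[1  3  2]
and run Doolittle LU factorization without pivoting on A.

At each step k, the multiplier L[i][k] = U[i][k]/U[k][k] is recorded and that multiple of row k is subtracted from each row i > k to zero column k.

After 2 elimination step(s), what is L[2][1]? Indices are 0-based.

[col 0] pivot 1
  R1 -= 3*R0 → (0, 4, 6)  (L[1][0] := 3)
  R2 -= 1*R0 → (0, 4, 5)  (L[2][0] := 1)
[col 1] pivot 4
  R2 -= 1*R1 → (0, 0, 6)  (L[2][1] := 1)

L[2][1] = 1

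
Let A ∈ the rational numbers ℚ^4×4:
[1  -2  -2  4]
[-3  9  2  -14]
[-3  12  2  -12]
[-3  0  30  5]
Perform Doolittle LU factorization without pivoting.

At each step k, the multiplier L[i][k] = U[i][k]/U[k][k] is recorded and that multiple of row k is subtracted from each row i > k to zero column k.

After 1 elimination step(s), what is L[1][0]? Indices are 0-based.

L[1][0] = -3

[col 0] pivot 1
  R1 -= -3*R0 → (0, 3, -4, -2)  (L[1][0] := -3)
  R2 -= -3*R0 → (0, 6, -4, 0)  (L[2][0] := -3)
  R3 -= -3*R0 → (0, -6, 24, 17)  (L[3][0] := -3)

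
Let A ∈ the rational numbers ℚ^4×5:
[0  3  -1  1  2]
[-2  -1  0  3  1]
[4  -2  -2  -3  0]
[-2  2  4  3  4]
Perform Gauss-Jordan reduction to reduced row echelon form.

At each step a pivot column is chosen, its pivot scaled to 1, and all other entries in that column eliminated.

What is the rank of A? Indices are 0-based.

pivot(0,0): swap R0↔R1
pivot(0,0)=-2: scale R0 → (1, 1/2, 0, -3/2, -1/2)
  clear (2,0): R2 −= (4)R0 → (0, -4, -2, 3, 2)
  clear (3,0): R3 −= (-2)R0 → (0, 3, 4, 0, 3)
pivot(1,1)=3: scale R1 → (0, 1, -1/3, 1/3, 2/3)
  clear (0,1): R0 −= (1/2)R1 → (1, 0, 1/6, -5/3, -5/6)
  clear (2,1): R2 −= (-4)R1 → (0, 0, -10/3, 13/3, 14/3)
  clear (3,1): R3 −= (3)R1 → (0, 0, 5, -1, 1)
pivot(2,2)=-10/3: scale R2 → (0, 0, 1, -13/10, -7/5)
  clear (0,2): R0 −= (1/6)R2 → (1, 0, 0, -29/20, -3/5)
  clear (1,2): R1 −= (-1/3)R2 → (0, 1, 0, -1/10, 1/5)
  clear (3,2): R3 −= (5)R2 → (0, 0, 0, 11/2, 8)
pivot(3,3)=11/2: scale R3 → (0, 0, 0, 1, 16/11)
  clear (0,3): R0 −= (-29/20)R3 → (1, 0, 0, 0, 83/55)
  clear (1,3): R1 −= (-1/10)R3 → (0, 1, 0, 0, 19/55)
  clear (2,3): R2 −= (-13/10)R3 → (0, 0, 1, 0, 27/55)

rank = 4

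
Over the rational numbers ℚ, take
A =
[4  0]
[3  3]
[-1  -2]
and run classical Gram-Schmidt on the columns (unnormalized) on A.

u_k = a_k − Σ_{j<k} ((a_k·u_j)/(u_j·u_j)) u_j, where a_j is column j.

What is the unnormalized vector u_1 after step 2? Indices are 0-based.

u_1 = (-22/13, 45/26, -41/26)

Step 1: u_0 = a_0 = (4, 3, -1).
Step 2: u_1 = a_1 − (11/26)·u_0 = (-22/13, 45/26, -41/26).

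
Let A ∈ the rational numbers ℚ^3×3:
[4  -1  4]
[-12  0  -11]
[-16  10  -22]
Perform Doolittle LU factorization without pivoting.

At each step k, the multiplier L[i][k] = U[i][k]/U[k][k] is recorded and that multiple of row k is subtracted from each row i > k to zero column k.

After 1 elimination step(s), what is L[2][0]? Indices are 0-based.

[col 0] pivot 4
  R1 -= -3*R0 → (0, -3, 1)  (L[1][0] := -3)
  R2 -= -4*R0 → (0, 6, -6)  (L[2][0] := -4)

L[2][0] = -4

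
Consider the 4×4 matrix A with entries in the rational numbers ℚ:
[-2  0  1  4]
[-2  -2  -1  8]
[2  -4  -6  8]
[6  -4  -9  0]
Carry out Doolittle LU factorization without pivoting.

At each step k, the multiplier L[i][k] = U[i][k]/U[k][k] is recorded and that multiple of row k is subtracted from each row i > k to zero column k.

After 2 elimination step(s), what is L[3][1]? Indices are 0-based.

L[3][1] = 2

[col 0] pivot -2
  R1 -= 1*R0 → (0, -2, -2, 4)  (L[1][0] := 1)
  R2 -= -1*R0 → (0, -4, -5, 12)  (L[2][0] := -1)
  R3 -= -3*R0 → (0, -4, -6, 12)  (L[3][0] := -3)
[col 1] pivot -2
  R2 -= 2*R1 → (0, 0, -1, 4)  (L[2][1] := 2)
  R3 -= 2*R1 → (0, 0, -2, 4)  (L[3][1] := 2)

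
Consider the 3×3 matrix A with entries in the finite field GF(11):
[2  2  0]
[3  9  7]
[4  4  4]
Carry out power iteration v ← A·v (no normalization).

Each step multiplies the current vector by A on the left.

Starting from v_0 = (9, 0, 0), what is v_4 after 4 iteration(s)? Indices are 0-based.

v_0 = (9, 0, 0).
v_1 = A·v_0 = (7, 5, 3).
v_2 = A·v_1 = (2, 10, 5).
v_3 = A·v_2 = (2, 10, 2).
v_4 = A·v_3 = (2, 0, 1).

v_4 = (2, 0, 1)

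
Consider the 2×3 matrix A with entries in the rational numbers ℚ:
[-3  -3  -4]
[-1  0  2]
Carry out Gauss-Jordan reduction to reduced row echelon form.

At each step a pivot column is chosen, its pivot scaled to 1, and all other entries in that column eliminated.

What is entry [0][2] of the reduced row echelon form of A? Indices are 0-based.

M[0][2] = -2

step 1: normalize row 0 (÷-3) = (1, 1, 4/3)
  row 1: subtract -1×row0 = (0, 1, 10/3)
step 2: normalize row 1 (÷1) = (0, 1, 10/3)
  row 0: subtract 1×row1 = (1, 0, -2)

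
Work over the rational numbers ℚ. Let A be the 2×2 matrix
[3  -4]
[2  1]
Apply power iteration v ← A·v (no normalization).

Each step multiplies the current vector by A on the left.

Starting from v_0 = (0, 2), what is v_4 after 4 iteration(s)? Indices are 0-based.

v_4 = (192, -158)

v_0 = (0, 2).
v_1 = A·v_0 = (-8, 2).
v_2 = A·v_1 = (-32, -14).
v_3 = A·v_2 = (-40, -78).
v_4 = A·v_3 = (192, -158).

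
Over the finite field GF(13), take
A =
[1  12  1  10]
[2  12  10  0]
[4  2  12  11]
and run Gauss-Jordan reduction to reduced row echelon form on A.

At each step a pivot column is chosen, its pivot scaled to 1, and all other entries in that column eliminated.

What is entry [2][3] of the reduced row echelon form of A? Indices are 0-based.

M[2][3] = 0

[1] R0 /= 1  ⇒  (1, 12, 1, 10)
     R1 -= 2·R0  ⇒  (0, 1, 8, 6)
     R2 -= 4·R0  ⇒  (0, 6, 8, 10)
[2] R1 /= 1  ⇒  (0, 1, 8, 6)
     R0 -= 12·R1  ⇒  (1, 0, 9, 3)
     R2 -= 6·R1  ⇒  (0, 0, 12, 0)
[3] R2 /= 12  ⇒  (0, 0, 1, 0)
     R0 -= 9·R2  ⇒  (1, 0, 0, 3)
     R1 -= 8·R2  ⇒  (0, 1, 0, 6)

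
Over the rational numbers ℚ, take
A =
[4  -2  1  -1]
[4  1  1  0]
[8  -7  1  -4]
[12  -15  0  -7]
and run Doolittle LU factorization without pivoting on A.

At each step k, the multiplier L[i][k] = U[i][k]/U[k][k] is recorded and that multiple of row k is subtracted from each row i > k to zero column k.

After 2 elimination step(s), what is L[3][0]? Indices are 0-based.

L[3][0] = 3

[col 0] pivot 4
  R1 -= 1*R0 → (0, 3, 0, 1)  (L[1][0] := 1)
  R2 -= 2*R0 → (0, -3, -1, -2)  (L[2][0] := 2)
  R3 -= 3*R0 → (0, -9, -3, -4)  (L[3][0] := 3)
[col 1] pivot 3
  R2 -= -1*R1 → (0, 0, -1, -1)  (L[2][1] := -1)
  R3 -= -3*R1 → (0, 0, -3, -1)  (L[3][1] := -3)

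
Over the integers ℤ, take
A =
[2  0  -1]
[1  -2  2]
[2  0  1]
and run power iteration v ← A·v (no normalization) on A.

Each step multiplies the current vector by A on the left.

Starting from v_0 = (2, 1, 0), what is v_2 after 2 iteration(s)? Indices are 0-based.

v_2 = (4, 12, 12)

v_0 = (2, 1, 0).
v_1 = A·v_0 = (4, 0, 4).
v_2 = A·v_1 = (4, 12, 12).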